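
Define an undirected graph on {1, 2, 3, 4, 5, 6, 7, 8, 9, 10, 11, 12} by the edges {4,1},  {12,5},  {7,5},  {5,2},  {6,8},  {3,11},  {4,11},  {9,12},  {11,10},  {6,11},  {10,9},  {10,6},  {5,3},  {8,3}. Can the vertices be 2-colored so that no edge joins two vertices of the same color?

The cycle 11-10-6-11 has length 3, which is odd, so the graph is not bipartite.

No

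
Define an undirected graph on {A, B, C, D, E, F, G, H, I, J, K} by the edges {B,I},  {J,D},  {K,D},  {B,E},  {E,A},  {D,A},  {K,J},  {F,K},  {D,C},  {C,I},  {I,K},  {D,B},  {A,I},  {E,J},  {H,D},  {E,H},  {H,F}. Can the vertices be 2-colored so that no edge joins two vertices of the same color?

The cycle D-J-K-D has length 3, which is odd, so the graph is not bipartite.

No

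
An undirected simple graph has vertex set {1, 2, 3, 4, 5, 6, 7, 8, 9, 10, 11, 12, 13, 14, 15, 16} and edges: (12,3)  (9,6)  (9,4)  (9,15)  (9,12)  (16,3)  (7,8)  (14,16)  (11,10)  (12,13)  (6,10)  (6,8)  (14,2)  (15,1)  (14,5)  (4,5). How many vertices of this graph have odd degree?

8

Degrees: 1:1, 2:1, 3:2, 4:2, 5:2, 6:3, 7:1, 8:2, 9:4, 10:2, 11:1, 12:3, 13:1, 14:3, 15:2, 16:2
Odd-degree vertices: 1, 2, 6, 7, 11, 12, 13, 14.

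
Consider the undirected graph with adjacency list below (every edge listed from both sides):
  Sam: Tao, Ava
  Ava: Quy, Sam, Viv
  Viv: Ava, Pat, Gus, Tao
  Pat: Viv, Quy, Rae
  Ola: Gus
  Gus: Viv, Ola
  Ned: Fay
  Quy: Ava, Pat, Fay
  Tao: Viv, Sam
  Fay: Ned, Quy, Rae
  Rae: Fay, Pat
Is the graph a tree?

No

The graph has 11 vertices and 13 edges.
A tree on 11 vertices has exactly 10 edges; this graph has 13, so it contains a cycle and is not a tree.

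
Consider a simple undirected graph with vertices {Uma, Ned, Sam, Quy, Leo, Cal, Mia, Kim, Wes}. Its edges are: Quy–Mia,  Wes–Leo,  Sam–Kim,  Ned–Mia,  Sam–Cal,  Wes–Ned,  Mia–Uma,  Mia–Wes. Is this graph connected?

No

Component: {Sam, Cal, Kim}
Component: {Uma, Ned, Quy, Leo, Mia, Wes}
No edge joins these 2 groups, so the graph is disconnected.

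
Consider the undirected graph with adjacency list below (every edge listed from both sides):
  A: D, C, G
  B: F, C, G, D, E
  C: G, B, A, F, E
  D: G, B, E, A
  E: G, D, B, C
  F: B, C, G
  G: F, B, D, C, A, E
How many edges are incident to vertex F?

Neighbors of F: B, C, G.

3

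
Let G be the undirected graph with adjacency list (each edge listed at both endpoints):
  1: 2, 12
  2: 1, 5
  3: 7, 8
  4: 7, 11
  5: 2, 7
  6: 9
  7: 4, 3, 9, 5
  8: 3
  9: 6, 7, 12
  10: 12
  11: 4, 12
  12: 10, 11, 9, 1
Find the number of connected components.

1

Component: {1, 2, 3, 4, 5, 6, 7, 8, 9, 10, 11, 12}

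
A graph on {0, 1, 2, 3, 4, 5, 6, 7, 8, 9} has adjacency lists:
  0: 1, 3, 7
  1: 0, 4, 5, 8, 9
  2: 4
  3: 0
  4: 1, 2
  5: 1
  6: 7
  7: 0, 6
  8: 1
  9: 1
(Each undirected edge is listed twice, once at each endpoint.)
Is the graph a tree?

|V| = 10, |E| = 9.
It is connected with exactly 9 edges, hence acyclic — it is a tree.

Yes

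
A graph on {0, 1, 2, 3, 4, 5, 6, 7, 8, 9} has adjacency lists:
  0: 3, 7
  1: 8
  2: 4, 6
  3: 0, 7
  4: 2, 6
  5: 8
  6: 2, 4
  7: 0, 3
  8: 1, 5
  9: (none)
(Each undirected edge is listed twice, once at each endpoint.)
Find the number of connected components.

4

Component: {9}
Component: {0, 3, 7}
Component: {1, 5, 8}
Component: {2, 4, 6}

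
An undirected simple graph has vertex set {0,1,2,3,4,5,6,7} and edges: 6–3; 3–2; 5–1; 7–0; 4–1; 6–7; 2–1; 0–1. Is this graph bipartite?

Yes

Color {1, 3, 7} black and {0, 2, 4, 5, 6} white. No edge joins two same-colored vertices, so the graph is bipartite.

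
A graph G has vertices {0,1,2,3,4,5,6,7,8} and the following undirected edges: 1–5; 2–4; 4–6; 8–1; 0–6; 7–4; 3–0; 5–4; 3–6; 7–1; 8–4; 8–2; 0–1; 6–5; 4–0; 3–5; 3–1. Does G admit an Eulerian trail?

Yes

Degrees: 0:4, 1:5, 2:2, 3:4, 4:6, 5:4, 6:4, 7:2, 8:3
Odd-degree vertices: 1, 8 (2 total).
The non-isolated vertices are connected and exactly 2 have odd degree, so an Eulerian trail exists (from 1 to 8).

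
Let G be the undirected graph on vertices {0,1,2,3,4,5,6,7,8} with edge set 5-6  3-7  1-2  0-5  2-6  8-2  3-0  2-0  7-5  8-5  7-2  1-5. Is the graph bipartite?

Yes

Color {2, 3, 4, 5} black and {0, 1, 6, 7, 8} white. No edge joins two same-colored vertices, so the graph is bipartite.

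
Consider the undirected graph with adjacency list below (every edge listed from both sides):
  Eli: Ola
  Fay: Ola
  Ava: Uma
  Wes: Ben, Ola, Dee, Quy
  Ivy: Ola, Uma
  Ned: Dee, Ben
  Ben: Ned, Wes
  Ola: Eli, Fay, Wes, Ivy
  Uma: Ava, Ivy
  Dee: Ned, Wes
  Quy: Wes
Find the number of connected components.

1

Component: {Eli, Fay, Ava, Wes, Ivy, Ned, Ben, Ola, Uma, Dee, Quy}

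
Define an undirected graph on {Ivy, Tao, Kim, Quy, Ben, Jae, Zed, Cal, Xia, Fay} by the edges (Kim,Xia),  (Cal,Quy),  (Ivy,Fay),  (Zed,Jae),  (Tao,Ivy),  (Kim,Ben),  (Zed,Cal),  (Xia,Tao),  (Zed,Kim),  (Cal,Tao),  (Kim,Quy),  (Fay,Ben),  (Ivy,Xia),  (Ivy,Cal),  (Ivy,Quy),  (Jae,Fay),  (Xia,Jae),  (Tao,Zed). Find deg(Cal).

Neighbors of Cal: Ivy, Tao, Quy, Zed.

4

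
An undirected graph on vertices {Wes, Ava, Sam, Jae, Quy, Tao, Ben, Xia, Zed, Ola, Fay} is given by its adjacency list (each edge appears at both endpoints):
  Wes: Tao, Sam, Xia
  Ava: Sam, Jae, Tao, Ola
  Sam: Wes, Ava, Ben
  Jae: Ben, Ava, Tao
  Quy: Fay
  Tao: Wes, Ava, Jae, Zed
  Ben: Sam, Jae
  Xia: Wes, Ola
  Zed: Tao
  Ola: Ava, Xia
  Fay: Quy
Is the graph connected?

No

Component: {Quy, Fay}
Component: {Wes, Ava, Sam, Jae, Tao, Ben, Xia, Zed, Ola}
No edge joins these 2 groups, so the graph is disconnected.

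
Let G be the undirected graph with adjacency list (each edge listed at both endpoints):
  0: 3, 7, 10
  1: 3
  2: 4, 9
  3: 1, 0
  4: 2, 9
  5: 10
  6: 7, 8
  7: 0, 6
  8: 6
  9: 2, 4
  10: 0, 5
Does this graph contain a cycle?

|V| = 11, |E| = 10, number of components = 2.
Since 10 > 11 - 2, a cycle must exist; for instance 2-4-9-2.

Yes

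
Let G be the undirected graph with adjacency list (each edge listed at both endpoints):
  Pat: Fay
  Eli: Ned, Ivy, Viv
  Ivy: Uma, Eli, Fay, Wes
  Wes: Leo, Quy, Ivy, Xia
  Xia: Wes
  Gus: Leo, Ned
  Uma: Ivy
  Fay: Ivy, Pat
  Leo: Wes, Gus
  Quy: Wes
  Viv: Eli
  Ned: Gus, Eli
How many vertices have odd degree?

Degrees: Pat:1, Eli:3, Ivy:4, Wes:4, Xia:1, Gus:2, Uma:1, Fay:2, Leo:2, Quy:1, Viv:1, Ned:2
Odd-degree vertices: Pat, Eli, Xia, Uma, Quy, Viv.

6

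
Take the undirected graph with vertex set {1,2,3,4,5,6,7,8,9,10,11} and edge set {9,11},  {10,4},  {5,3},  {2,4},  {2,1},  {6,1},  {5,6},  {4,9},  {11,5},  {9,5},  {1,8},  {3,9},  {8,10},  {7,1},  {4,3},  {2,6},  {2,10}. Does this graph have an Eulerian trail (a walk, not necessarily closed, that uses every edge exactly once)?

Degrees: 1:4, 2:4, 3:3, 4:4, 5:4, 6:3, 7:1, 8:2, 9:4, 10:3, 11:2
Odd-degree vertices: 3, 6, 7, 10 (4 total).
With 4 odd-degree vertices (more than two), no single trail can use every edge.

No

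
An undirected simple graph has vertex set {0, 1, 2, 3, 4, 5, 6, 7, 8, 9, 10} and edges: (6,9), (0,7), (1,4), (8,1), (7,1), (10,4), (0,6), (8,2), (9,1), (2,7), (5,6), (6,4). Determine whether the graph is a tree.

The graph has 11 vertices and 12 edges.
It splits into 2 components, so it cannot be a tree.

No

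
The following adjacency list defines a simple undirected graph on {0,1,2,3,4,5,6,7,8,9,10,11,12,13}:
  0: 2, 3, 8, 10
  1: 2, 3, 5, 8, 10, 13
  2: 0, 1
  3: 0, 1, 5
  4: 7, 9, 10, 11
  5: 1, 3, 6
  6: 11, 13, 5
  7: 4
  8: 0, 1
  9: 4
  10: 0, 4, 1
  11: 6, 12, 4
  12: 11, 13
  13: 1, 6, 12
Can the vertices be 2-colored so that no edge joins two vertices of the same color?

The cycle 5-3-1-5 has length 3, which is odd, so the graph is not bipartite.

No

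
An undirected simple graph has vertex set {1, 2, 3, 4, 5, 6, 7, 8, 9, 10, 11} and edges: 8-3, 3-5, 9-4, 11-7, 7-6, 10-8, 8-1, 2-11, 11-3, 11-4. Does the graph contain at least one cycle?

No

The graph has 11 vertices, 10 edges, and 1 connected component.
A forest on 11 vertices with 1 component has exactly 10 edges, which matches — so no cycle.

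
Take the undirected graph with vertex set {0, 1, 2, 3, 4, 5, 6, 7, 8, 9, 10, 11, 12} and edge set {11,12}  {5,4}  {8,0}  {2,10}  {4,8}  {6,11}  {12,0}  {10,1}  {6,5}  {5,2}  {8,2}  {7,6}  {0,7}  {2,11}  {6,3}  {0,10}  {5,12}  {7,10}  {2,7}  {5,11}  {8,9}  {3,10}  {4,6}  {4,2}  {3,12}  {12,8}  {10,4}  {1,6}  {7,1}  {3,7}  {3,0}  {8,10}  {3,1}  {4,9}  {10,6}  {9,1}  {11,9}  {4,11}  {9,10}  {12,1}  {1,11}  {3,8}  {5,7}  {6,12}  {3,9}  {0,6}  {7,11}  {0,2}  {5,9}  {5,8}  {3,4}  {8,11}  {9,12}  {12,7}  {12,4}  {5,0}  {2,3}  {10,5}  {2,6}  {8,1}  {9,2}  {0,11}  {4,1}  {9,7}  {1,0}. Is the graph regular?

Yes

Degrees: 0:10, 1:10, 2:10, 3:10, 4:10, 5:10, 6:10, 7:10, 8:10, 9:10, 10:10, 11:10, 12:10
Every vertex has degree 10, so the graph is 10-regular.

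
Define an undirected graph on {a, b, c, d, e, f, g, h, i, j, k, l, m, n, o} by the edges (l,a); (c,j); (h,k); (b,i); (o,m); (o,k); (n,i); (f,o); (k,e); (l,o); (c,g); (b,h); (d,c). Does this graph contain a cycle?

No

The graph has 15 vertices, 13 edges, and 2 connected components.
Since 13 = 15 - 2, the graph is a forest and contains no cycle.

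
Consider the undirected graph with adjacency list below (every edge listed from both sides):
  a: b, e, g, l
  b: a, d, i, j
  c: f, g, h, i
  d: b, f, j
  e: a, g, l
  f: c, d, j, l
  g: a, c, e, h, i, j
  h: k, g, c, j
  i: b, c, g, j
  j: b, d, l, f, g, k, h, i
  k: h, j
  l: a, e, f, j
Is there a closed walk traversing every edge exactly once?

No

Degrees: a:4, b:4, c:4, d:3, e:3, f:4, g:6, h:4, i:4, j:8, k:2, l:4
d, e have odd degree; an Eulerian circuit needs every degree to be even, so none exists.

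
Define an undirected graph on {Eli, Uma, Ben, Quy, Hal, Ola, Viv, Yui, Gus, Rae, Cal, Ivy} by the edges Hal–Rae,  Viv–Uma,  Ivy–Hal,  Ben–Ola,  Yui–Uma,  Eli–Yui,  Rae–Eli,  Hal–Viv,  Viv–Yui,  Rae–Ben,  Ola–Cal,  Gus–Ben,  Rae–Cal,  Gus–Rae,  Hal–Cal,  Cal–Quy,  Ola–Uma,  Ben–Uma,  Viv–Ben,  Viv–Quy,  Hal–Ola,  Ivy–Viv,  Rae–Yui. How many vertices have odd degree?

Degrees: Eli:2, Uma:4, Ben:5, Quy:2, Hal:5, Ola:4, Viv:6, Yui:4, Gus:2, Rae:6, Cal:4, Ivy:2
Odd-degree vertices: Ben, Hal.

2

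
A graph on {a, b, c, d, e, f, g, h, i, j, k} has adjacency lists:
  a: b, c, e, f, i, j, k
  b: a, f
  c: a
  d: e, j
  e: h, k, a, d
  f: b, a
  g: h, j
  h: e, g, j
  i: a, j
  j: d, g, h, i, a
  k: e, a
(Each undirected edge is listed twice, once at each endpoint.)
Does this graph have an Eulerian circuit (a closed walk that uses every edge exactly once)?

No

Degrees: a:7, b:2, c:1, d:2, e:4, f:2, g:2, h:3, i:2, j:5, k:2
Vertices with odd degree: a, c, h, j. An Eulerian circuit requires all degrees even.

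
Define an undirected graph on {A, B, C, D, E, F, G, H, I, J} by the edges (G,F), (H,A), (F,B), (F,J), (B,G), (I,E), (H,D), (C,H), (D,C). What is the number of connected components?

Component: {E, I}
Component: {A, C, D, H}
Component: {B, F, G, J}

3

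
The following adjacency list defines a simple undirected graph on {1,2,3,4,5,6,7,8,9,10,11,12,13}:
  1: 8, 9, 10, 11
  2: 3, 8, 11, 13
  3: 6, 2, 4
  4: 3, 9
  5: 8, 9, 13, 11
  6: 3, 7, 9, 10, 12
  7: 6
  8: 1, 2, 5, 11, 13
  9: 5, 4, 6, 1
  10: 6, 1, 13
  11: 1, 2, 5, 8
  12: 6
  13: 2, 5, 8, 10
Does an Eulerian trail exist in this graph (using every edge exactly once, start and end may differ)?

No

Degrees: 1:4, 2:4, 3:3, 4:2, 5:4, 6:5, 7:1, 8:5, 9:4, 10:3, 11:4, 12:1, 13:4
Odd-degree vertices: 3, 6, 7, 8, 10, 12 (6 total).
With 6 odd-degree vertices (more than two), no single trail can use every edge.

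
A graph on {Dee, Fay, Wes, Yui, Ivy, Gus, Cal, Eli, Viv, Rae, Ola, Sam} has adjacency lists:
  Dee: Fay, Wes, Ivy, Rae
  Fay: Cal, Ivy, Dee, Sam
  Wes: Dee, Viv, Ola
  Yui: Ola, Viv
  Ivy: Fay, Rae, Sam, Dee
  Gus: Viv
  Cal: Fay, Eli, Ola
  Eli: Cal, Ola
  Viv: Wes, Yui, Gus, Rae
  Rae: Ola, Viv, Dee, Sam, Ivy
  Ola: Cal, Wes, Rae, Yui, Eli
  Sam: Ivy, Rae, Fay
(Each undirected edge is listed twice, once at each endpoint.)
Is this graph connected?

Starting from Dee and exploring outward reaches every vertex (Dee, Ivy, Wes, Rae, Fay, Sam, Ola, Viv, Cal, Yui, Eli, Gus); the graph is connected.

Yes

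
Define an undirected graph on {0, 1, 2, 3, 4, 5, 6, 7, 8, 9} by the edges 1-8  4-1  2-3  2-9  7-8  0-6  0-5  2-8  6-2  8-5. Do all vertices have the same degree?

Degrees: 0:2, 1:2, 2:4, 3:1, 4:1, 5:2, 6:2, 7:1, 8:4, 9:1
Degrees are not all equal (e.g. deg(3)=1 but deg(2)=4); not regular.

No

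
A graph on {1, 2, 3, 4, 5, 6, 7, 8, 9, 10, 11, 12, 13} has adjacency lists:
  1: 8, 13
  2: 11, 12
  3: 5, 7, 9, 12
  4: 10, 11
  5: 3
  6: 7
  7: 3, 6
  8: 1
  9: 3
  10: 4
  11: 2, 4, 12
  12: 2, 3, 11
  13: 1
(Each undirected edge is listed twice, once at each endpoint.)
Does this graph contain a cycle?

|V| = 13, |E| = 12, number of components = 2.
One cycle is 2-11-12-2.

Yes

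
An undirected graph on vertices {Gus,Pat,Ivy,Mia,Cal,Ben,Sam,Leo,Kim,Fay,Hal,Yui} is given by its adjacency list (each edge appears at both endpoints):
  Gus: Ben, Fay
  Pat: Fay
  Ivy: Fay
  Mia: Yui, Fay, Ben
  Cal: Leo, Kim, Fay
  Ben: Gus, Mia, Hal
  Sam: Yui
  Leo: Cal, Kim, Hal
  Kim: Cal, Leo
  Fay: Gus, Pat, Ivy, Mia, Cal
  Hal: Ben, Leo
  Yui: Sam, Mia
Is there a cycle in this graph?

|V| = 12, |E| = 14, number of components = 1.
One cycle is Gus-Fay-Mia-Ben-Gus.

Yes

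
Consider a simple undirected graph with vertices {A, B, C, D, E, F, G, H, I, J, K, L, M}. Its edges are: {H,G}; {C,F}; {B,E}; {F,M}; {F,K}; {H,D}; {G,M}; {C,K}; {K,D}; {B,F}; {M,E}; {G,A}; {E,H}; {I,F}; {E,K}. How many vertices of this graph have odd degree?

6

Degrees: A:1, B:2, C:2, D:2, E:4, F:5, G:3, H:3, I:1, J:0, K:4, L:0, M:3
Odd-degree vertices: A, F, G, H, I, M.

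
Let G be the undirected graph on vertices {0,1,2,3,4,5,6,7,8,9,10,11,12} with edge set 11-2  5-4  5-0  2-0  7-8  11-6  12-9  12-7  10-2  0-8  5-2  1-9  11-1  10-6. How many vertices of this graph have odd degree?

Degrees: 0:3, 1:2, 2:4, 3:0, 4:1, 5:3, 6:2, 7:2, 8:2, 9:2, 10:2, 11:3, 12:2
Odd-degree vertices: 0, 4, 5, 11.

4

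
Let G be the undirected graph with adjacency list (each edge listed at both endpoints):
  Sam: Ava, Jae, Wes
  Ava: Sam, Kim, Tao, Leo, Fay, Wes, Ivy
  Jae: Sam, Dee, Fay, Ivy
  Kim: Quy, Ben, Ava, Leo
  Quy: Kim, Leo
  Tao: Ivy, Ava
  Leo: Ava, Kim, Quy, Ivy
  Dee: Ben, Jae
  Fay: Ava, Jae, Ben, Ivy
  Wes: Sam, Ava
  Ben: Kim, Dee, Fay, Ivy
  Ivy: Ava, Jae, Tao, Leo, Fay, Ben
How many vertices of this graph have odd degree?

2

Degrees: Sam:3, Ava:7, Jae:4, Kim:4, Quy:2, Tao:2, Leo:4, Dee:2, Fay:4, Wes:2, Ben:4, Ivy:6
Odd-degree vertices: Sam, Ava.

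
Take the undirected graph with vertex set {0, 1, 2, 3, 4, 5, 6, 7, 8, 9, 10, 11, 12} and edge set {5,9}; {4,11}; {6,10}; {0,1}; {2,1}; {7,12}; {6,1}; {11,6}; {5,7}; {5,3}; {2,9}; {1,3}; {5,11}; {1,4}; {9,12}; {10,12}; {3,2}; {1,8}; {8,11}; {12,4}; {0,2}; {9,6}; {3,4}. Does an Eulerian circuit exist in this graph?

Yes

Degrees: 0:2, 1:6, 2:4, 3:4, 4:4, 5:4, 6:4, 7:2, 8:2, 9:4, 10:2, 11:4, 12:4
All degrees are even and the non-isolated vertices are connected — an Eulerian circuit exists.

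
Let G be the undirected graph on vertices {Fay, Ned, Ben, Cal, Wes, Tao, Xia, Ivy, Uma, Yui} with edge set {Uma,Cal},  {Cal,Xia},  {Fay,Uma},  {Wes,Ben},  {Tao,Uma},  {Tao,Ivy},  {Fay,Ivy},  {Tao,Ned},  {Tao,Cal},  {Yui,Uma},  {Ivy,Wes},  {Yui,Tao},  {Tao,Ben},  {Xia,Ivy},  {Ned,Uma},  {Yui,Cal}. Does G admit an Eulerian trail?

Yes

Degrees: Fay:2, Ned:2, Ben:2, Cal:4, Wes:2, Tao:6, Xia:2, Ivy:4, Uma:5, Yui:3
Odd-degree vertices: Uma, Yui (2 total).
With 2 odd-degree vertices and all edges in one connected piece, an Eulerian trail exists (from Uma to Yui).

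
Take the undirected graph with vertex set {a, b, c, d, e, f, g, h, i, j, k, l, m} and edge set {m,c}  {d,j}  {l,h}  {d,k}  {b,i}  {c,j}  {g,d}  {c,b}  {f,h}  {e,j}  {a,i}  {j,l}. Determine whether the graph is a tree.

Yes

The graph has 13 vertices and 12 edges.
Connected and |E| = |V| - 1, which characterizes a tree.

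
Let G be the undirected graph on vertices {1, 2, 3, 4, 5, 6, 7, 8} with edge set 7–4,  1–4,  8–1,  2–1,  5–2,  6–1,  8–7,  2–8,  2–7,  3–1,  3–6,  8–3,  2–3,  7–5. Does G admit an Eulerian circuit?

No

Degrees: 1:5, 2:5, 3:4, 4:2, 5:2, 6:2, 7:4, 8:4
1, 2 have odd degree; an Eulerian circuit needs every degree to be even, so none exists.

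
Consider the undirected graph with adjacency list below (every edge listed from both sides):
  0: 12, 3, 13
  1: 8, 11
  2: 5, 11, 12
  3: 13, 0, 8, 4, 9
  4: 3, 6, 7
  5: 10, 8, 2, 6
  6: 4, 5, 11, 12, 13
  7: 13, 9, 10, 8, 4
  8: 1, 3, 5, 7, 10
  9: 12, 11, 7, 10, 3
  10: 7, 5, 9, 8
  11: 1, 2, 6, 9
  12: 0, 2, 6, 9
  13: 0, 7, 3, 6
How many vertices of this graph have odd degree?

Degrees: 0:3, 1:2, 2:3, 3:5, 4:3, 5:4, 6:5, 7:5, 8:5, 9:5, 10:4, 11:4, 12:4, 13:4
Odd-degree vertices: 0, 2, 3, 4, 6, 7, 8, 9.

8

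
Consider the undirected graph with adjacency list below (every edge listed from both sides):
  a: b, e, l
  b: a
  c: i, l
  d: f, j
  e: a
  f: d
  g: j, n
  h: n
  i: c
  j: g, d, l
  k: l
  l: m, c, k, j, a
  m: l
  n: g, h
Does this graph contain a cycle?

|V| = 14, |E| = 13, number of components = 1.
Since 13 = 14 - 1, the graph is a forest and contains no cycle.

No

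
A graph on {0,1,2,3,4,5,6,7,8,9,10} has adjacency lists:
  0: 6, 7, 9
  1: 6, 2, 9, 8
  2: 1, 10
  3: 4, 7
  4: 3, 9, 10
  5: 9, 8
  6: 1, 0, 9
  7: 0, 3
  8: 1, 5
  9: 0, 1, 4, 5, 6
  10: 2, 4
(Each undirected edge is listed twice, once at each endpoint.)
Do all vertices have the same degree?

No

Degrees: 0:3, 1:4, 2:2, 3:2, 4:3, 5:2, 6:3, 7:2, 8:2, 9:5, 10:2
Vertex 2 has degree 2 while 9 has degree 5, so the graph is not regular.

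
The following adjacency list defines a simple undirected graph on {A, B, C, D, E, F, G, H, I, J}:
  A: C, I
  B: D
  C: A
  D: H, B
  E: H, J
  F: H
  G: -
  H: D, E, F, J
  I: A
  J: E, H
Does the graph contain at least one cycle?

|V| = 10, |E| = 8, number of components = 3.
Since 8 > 10 - 3, a cycle must exist; for instance H-J-E-H.

Yes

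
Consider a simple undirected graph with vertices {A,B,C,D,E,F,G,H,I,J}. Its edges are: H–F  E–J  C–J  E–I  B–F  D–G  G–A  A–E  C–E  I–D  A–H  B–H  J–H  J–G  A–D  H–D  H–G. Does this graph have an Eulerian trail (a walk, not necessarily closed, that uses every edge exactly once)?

Degrees: A:4, B:2, C:2, D:4, E:4, F:2, G:4, H:6, I:2, J:4
Odd-degree vertices: none (0 total).
The non-isolated vertices are connected and exactly 0 have odd degree, so an Eulerian trail exists.

Yes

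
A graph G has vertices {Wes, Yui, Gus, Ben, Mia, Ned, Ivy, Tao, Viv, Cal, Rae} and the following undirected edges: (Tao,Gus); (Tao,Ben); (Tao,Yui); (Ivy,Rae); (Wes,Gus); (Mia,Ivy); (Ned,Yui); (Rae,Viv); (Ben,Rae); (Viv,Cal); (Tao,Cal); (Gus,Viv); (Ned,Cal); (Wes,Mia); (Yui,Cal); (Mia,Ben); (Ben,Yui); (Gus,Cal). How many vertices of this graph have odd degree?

4

Degrees: Wes:2, Yui:4, Gus:4, Ben:4, Mia:3, Ned:2, Ivy:2, Tao:4, Viv:3, Cal:5, Rae:3
Odd-degree vertices: Mia, Viv, Cal, Rae.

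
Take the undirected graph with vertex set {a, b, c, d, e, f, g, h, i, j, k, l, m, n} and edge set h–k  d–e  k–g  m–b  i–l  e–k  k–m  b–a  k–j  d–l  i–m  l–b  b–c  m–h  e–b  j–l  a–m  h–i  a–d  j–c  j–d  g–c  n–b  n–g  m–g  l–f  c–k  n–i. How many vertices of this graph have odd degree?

6

Degrees: a:3, b:6, c:4, d:4, e:3, f:1, g:4, h:3, i:4, j:4, k:6, l:5, m:6, n:3
Odd-degree vertices: a, e, f, h, l, n.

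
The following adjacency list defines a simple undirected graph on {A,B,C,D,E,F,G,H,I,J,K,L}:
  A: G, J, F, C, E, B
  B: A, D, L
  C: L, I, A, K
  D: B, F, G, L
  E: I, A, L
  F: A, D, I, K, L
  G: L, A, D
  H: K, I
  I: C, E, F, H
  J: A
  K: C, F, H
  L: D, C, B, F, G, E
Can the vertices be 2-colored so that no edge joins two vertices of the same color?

The cycle B-D-L-B has length 3, which is odd, so the graph is not bipartite.

No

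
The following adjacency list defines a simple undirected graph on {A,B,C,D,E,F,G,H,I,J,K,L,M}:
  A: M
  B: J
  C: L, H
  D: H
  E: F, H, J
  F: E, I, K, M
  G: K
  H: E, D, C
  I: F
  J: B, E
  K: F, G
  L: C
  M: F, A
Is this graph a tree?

|V| = 13, |E| = 12.
It is connected with exactly 12 edges, hence acyclic — it is a tree.

Yes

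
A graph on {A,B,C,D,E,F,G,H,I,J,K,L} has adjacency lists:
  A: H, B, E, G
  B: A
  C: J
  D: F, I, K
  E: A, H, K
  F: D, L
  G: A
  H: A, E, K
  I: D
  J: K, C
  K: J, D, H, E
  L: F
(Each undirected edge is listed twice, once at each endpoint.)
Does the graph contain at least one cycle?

|V| = 12, |E| = 13, number of components = 1.
Since 13 > 12 - 1, a cycle must exist; for instance A-H-K-E-A.

Yes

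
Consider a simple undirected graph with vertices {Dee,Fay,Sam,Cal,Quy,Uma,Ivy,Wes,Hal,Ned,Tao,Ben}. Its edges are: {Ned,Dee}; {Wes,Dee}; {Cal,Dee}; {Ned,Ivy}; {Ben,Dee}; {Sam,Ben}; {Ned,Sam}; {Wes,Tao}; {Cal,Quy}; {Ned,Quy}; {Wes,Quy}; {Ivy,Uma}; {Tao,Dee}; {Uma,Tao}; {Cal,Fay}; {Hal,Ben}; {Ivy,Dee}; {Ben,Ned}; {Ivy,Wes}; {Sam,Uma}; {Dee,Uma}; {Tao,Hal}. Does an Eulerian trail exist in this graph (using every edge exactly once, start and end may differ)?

No

Degrees: Dee:7, Fay:1, Sam:3, Cal:3, Quy:3, Uma:4, Ivy:4, Wes:4, Hal:2, Ned:5, Tao:4, Ben:4
Odd-degree vertices: Dee, Fay, Sam, Cal, Quy, Ned (6 total).
An Eulerian trail requires 0 or 2 odd-degree vertices; here there are 6.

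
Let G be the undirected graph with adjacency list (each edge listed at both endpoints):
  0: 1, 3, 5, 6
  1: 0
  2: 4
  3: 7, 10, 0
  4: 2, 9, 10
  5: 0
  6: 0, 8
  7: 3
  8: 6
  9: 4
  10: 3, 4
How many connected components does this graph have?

1

Component: {0, 1, 2, 3, 4, 5, 6, 7, 8, 9, 10}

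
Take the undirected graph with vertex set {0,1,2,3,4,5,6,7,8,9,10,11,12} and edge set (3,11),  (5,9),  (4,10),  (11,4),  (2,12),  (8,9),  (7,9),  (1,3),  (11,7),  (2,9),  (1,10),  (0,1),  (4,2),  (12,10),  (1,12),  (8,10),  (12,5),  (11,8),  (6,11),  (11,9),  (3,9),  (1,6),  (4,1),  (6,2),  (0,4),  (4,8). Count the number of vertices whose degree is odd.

Degrees: 0:2, 1:6, 2:4, 3:3, 4:6, 5:2, 6:3, 7:2, 8:4, 9:6, 10:4, 11:6, 12:4
Odd-degree vertices: 3, 6.

2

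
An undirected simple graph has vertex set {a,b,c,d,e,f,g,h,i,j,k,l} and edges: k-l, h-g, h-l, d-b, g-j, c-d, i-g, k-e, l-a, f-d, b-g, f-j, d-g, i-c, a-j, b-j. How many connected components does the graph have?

Component: {a, b, c, d, e, f, g, h, i, j, k, l}

1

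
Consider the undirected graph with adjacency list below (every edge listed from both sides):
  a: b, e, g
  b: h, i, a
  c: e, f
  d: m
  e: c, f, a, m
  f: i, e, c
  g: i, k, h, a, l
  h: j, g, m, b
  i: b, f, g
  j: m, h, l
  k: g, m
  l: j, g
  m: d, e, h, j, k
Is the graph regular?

No

Degrees: a:3, b:3, c:2, d:1, e:4, f:3, g:5, h:4, i:3, j:3, k:2, l:2, m:5
Vertex d has degree 1 while g has degree 5, so the graph is not regular.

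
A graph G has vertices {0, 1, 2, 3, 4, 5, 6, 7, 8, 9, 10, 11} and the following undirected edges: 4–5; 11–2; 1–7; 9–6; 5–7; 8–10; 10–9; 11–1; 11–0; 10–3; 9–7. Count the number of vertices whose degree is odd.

Degrees: 0:1, 1:2, 2:1, 3:1, 4:1, 5:2, 6:1, 7:3, 8:1, 9:3, 10:3, 11:3
Odd-degree vertices: 0, 2, 3, 4, 6, 7, 8, 9, 10, 11.

10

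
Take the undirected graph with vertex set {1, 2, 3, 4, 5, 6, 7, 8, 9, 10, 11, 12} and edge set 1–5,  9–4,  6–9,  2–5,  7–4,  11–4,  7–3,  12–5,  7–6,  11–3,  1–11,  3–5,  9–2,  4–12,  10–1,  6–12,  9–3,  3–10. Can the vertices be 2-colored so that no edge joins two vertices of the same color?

4-11-1-5-12-4 is an odd cycle (length 5), and a bipartite graph can contain only even cycles.

No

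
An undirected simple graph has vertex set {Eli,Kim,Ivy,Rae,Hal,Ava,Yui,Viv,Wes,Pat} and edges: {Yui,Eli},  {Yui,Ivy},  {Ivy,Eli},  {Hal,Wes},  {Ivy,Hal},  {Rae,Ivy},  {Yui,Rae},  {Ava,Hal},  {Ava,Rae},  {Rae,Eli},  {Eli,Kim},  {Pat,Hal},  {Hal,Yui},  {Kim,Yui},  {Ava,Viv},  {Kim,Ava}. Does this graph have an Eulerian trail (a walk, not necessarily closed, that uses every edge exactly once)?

Degrees: Eli:4, Kim:3, Ivy:4, Rae:4, Hal:5, Ava:4, Yui:5, Viv:1, Wes:1, Pat:1
Odd-degree vertices: Kim, Hal, Yui, Viv, Wes, Pat (6 total).
With 6 odd-degree vertices (more than two), no single trail can use every edge.

No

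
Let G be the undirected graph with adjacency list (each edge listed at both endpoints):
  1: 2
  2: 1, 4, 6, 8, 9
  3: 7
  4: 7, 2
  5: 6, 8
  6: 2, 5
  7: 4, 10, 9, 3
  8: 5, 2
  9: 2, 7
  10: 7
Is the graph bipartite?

Yes

A valid 2-coloring puts {2, 5, 7} on one side and {1, 3, 4, 6, 8, 9, 10} on the other; every edge crosses between the two sides.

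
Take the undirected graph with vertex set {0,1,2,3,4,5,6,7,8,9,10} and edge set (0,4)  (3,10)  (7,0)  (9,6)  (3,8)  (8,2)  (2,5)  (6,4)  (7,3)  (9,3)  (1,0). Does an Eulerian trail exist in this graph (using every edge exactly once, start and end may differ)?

No

Degrees: 0:3, 1:1, 2:2, 3:4, 4:2, 5:1, 6:2, 7:2, 8:2, 9:2, 10:1
Odd-degree vertices: 0, 1, 5, 10 (4 total).
With 4 odd-degree vertices (more than two), no single trail can use every edge.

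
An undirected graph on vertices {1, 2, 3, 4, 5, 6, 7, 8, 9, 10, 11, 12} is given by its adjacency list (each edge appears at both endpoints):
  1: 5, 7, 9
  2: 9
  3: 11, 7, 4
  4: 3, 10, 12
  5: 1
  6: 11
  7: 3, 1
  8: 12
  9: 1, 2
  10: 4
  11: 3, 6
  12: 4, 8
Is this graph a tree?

Yes

|V| = 12, |E| = 11.
It is connected with exactly 11 edges, hence acyclic — it is a tree.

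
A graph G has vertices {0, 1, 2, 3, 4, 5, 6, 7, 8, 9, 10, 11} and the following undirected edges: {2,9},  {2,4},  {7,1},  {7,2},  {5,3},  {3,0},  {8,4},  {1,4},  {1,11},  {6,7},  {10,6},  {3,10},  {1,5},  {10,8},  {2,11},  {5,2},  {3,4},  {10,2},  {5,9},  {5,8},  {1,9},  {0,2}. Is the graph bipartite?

No

9-5-1-9 is an odd cycle (length 3), and a bipartite graph can contain only even cycles.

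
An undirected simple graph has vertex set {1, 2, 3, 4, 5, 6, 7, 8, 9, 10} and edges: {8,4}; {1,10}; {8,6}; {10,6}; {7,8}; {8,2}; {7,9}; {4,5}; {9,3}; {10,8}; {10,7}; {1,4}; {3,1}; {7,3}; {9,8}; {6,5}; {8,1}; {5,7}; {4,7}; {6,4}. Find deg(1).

4

Neighbors of 1: 3, 4, 8, 10.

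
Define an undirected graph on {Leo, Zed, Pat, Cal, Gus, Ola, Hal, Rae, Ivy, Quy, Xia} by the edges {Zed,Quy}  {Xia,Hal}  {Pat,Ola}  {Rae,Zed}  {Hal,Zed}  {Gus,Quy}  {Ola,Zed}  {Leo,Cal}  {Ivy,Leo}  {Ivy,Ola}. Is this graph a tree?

|V| = 11, |E| = 10.
It is connected with exactly 10 edges, hence acyclic — it is a tree.

Yes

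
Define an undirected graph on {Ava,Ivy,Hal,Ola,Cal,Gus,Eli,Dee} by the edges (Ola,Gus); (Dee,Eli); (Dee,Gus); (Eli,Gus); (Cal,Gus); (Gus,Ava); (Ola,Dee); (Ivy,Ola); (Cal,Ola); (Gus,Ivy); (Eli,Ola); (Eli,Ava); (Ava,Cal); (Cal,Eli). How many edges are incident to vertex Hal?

Hal has no neighbors.

0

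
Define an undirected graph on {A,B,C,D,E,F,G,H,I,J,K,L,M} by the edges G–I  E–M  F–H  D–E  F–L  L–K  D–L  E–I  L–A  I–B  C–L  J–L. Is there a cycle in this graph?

No

The graph has 13 vertices, 12 edges, and 1 connected component.
Since 12 = 13 - 1, the graph is a forest and contains no cycle.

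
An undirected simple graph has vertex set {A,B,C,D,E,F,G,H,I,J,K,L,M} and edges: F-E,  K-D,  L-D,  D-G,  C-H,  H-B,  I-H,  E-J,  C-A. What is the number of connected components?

4

Component: {M}
Component: {E, F, J}
Component: {D, G, K, L}
Component: {A, B, C, H, I}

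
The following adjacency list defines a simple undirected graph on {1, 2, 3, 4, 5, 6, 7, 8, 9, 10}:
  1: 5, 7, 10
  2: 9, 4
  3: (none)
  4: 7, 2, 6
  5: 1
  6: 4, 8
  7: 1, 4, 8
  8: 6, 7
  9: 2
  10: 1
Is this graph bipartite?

Partition the vertices as {2, 3, 5, 6, 7, 10} vs {1, 4, 8, 9}. Each listed edge has one endpoint in each part, so the graph is bipartite.

Yes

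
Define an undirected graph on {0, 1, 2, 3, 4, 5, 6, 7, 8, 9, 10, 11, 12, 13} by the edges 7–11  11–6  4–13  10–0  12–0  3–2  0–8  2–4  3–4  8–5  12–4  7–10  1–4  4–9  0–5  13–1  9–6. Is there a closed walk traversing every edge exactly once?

Yes

Degrees: 0:4, 1:2, 2:2, 3:2, 4:6, 5:2, 6:2, 7:2, 8:2, 9:2, 10:2, 11:2, 12:2, 13:2
All degrees are even and the non-isolated vertices are connected — an Eulerian circuit exists.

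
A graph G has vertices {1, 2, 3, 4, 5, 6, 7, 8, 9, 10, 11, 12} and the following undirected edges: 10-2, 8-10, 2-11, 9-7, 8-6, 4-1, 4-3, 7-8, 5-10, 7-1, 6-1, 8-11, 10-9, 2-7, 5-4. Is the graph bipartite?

Yes

Partition the vertices as {4, 6, 7, 10, 11, 12} vs {1, 2, 3, 5, 8, 9}. Each listed edge has one endpoint in each part, so the graph is bipartite.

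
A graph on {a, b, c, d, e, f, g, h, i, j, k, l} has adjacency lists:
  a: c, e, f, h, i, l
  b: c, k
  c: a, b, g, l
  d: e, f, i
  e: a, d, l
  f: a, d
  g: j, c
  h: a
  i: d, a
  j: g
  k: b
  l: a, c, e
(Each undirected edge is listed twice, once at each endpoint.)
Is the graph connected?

Starting from a and exploring outward reaches every vertex (a, c, l, h, f, i, e, b, g, d, k, j); the graph is connected.

Yes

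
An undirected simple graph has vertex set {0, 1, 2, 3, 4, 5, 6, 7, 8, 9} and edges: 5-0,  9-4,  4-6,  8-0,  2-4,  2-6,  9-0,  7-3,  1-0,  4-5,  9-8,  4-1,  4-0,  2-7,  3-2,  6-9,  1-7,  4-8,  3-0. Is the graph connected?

Yes

Starting from 0 and exploring outward reaches every vertex (0, 9, 3, 1, 4, 8, 5, 6, 2, 7); the graph is connected.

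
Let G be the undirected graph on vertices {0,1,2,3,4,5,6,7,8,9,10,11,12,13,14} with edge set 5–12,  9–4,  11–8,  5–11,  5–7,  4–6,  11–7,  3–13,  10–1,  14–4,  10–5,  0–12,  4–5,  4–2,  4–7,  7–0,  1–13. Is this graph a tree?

|V| = 15, |E| = 17.
Connected but with 17 > 14 edges, so it has a cycle and is not a tree.

No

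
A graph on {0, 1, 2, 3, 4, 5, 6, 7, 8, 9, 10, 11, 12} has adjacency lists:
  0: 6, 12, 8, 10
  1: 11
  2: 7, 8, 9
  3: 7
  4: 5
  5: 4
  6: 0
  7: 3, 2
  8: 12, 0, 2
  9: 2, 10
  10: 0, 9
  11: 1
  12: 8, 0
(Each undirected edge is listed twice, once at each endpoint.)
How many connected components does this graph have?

3

Component: {1, 11}
Component: {4, 5}
Component: {0, 2, 3, 6, 7, 8, 9, 10, 12}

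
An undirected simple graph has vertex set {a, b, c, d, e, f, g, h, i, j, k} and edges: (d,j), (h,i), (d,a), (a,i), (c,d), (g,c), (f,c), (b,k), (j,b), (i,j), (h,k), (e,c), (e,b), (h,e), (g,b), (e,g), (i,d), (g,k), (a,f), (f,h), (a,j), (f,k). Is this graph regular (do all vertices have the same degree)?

Degrees: a:4, b:4, c:4, d:4, e:4, f:4, g:4, h:4, i:4, j:4, k:4
Every vertex has degree 4, so the graph is 4-regular.

Yes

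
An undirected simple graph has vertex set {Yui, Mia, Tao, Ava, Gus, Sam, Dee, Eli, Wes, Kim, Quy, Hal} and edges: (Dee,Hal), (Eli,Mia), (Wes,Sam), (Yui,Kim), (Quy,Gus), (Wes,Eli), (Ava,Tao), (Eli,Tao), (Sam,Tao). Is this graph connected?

No

Component: {Yui, Kim}
Component: {Gus, Quy}
Component: {Dee, Hal}
Component: {Mia, Tao, Ava, Sam, Eli, Wes}
There are 4 separate components, so the graph is not connected.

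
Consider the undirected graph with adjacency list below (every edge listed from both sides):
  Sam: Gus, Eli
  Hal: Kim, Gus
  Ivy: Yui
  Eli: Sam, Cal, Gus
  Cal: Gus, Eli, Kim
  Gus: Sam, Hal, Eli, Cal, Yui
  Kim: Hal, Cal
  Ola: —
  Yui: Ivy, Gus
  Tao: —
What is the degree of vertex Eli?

3

Neighbors of Eli: Sam, Cal, Gus.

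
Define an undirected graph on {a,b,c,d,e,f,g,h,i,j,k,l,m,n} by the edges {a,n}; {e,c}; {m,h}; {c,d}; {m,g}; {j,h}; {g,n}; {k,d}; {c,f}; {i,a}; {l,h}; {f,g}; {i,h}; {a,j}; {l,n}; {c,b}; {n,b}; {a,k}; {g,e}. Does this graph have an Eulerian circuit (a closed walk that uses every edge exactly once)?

Degrees: a:4, b:2, c:4, d:2, e:2, f:2, g:4, h:4, i:2, j:2, k:2, l:2, m:2, n:4
All degrees are even and the non-isolated vertices are connected — an Eulerian circuit exists.

Yes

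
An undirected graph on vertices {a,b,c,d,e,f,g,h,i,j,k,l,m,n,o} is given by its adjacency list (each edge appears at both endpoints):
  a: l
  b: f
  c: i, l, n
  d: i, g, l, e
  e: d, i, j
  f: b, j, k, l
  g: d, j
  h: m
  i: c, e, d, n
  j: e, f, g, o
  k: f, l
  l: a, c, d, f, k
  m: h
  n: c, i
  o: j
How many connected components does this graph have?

2

Component: {h, m}
Component: {a, b, c, d, e, f, g, i, j, k, l, n, o}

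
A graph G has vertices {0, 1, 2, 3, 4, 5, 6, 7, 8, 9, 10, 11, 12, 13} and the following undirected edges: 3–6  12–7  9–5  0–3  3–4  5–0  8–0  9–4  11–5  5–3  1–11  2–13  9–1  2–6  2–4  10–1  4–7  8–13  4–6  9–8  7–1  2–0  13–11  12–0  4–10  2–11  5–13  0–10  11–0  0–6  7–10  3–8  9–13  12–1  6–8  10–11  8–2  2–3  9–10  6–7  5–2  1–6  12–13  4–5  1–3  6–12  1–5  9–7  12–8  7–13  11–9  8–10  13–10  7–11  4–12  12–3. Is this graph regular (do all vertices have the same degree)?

Degrees: 0:8, 1:8, 2:8, 3:8, 4:8, 5:8, 6:8, 7:8, 8:8, 9:8, 10:8, 11:8, 12:8, 13:8
Every vertex has degree 8, so the graph is 8-regular.

Yes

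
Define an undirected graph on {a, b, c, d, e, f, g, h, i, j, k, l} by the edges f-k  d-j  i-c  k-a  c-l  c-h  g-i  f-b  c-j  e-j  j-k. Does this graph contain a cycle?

No

The graph has 12 vertices, 11 edges, and 1 connected component.
A forest on 12 vertices with 1 component has exactly 11 edges, which matches — so no cycle.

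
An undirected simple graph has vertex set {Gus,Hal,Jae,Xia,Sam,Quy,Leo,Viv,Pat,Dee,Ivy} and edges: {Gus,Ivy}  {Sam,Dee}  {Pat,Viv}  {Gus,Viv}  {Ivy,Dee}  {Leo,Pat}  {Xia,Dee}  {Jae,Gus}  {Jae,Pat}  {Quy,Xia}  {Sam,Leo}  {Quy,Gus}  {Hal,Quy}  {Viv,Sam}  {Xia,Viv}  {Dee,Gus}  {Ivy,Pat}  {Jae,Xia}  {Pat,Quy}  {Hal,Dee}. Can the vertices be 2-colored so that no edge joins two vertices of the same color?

Gus-Dee-Ivy-Gus is an odd cycle (length 3), and a bipartite graph can contain only even cycles.

No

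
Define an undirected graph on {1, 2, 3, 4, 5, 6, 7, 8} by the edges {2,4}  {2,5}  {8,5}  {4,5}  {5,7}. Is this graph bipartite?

The cycle 2-4-5-2 has length 3, which is odd, so the graph is not bipartite.

No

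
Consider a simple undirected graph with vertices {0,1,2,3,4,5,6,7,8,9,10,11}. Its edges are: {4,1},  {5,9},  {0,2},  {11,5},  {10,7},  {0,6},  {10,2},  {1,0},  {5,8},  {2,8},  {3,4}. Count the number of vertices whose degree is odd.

8

Degrees: 0:3, 1:2, 2:3, 3:1, 4:2, 5:3, 6:1, 7:1, 8:2, 9:1, 10:2, 11:1
Odd-degree vertices: 0, 2, 3, 5, 6, 7, 9, 11.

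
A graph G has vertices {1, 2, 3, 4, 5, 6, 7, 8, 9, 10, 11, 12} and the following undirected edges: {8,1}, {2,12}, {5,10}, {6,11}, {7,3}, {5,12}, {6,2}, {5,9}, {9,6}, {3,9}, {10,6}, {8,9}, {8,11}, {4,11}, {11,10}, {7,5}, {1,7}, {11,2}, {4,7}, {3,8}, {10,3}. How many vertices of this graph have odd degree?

2

Degrees: 1:2, 2:3, 3:4, 4:2, 5:4, 6:4, 7:4, 8:4, 9:4, 10:4, 11:5, 12:2
Odd-degree vertices: 2, 11.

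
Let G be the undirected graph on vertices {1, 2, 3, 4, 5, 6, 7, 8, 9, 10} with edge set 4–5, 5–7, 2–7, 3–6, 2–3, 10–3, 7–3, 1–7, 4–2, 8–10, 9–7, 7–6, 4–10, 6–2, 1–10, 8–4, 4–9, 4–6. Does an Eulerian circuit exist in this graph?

Degrees: 1:2, 2:4, 3:4, 4:6, 5:2, 6:4, 7:6, 8:2, 9:2, 10:4
All degrees are even and the non-isolated vertices are connected — an Eulerian circuit exists.

Yes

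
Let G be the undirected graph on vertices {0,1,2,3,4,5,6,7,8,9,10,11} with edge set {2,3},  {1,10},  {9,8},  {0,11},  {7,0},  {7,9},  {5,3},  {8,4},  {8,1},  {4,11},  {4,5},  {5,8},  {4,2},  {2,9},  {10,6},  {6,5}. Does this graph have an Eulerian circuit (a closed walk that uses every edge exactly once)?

Degrees: 0:2, 1:2, 2:3, 3:2, 4:4, 5:4, 6:2, 7:2, 8:4, 9:3, 10:2, 11:2
Vertices with odd degree: 2, 9. An Eulerian circuit requires all degrees even.

No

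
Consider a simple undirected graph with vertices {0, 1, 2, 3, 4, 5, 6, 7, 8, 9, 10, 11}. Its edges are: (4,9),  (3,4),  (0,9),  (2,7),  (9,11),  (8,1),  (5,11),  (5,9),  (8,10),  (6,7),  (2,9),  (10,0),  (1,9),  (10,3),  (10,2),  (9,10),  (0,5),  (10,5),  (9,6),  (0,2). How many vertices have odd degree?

Degrees: 0:4, 1:2, 2:4, 3:2, 4:2, 5:4, 6:2, 7:2, 8:2, 9:8, 10:6, 11:2
Odd-degree vertices: none.

0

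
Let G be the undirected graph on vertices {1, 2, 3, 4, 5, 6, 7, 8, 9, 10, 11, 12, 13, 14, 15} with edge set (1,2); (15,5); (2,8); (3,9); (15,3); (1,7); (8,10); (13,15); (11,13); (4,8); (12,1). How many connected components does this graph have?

Component: {6}
Component: {14}
Component: {3, 5, 9, 11, 13, 15}
Component: {1, 2, 4, 7, 8, 10, 12}

4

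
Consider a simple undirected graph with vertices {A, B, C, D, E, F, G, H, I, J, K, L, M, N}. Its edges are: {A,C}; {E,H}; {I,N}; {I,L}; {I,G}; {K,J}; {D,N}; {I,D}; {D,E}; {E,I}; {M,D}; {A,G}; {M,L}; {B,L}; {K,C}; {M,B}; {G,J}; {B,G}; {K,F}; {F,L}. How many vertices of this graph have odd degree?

6

Degrees: A:2, B:3, C:2, D:4, E:3, F:2, G:4, H:1, I:5, J:2, K:3, L:4, M:3, N:2
Odd-degree vertices: B, E, H, I, K, M.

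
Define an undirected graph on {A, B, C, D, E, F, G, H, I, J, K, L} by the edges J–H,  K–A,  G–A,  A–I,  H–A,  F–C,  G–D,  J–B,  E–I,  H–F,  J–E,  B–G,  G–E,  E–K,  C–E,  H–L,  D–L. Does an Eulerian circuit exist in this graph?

Degrees: A:4, B:2, C:2, D:2, E:5, F:2, G:4, H:4, I:2, J:3, K:2, L:2
Vertices with odd degree: E, J. An Eulerian circuit requires all degrees even.

No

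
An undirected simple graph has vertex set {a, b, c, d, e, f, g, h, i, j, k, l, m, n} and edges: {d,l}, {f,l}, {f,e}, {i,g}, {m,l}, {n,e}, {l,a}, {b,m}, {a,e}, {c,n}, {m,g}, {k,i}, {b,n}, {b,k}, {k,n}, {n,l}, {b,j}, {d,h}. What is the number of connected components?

Component: {a, b, c, d, e, f, g, h, i, j, k, l, m, n}

1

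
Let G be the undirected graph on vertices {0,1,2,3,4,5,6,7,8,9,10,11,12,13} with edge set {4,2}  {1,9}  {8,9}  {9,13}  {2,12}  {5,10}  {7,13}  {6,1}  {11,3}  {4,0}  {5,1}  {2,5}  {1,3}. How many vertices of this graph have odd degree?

Degrees: 0:1, 1:4, 2:3, 3:2, 4:2, 5:3, 6:1, 7:1, 8:1, 9:3, 10:1, 11:1, 12:1, 13:2
Odd-degree vertices: 0, 2, 5, 6, 7, 8, 9, 10, 11, 12.

10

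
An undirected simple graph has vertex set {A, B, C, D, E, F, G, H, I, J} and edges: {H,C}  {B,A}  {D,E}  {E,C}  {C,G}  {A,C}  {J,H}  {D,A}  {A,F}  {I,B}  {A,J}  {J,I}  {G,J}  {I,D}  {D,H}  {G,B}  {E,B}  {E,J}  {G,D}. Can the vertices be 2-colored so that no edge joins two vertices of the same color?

Color {B, C, D, F, J} black and {A, E, G, H, I} white. No edge joins two same-colored vertices, so the graph is bipartite.

Yes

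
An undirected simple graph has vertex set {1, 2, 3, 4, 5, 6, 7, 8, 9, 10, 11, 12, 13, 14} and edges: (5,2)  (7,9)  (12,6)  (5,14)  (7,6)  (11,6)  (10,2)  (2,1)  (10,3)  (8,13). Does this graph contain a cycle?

No

|V| = 14, |E| = 10, number of components = 4.
Since 10 = 14 - 4, the graph is a forest and contains no cycle.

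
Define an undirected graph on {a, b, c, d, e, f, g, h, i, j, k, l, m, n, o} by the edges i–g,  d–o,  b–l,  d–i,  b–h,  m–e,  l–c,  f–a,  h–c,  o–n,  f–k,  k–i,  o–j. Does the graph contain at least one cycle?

Yes

The graph has 15 vertices, 13 edges, and 3 connected components.
One cycle is b-h-c-l-b.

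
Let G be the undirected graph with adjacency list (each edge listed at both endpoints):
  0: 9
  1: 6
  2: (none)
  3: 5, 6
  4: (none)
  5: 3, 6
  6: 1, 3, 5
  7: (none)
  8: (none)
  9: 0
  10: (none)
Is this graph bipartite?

The cycle 3-5-6-3 has length 3, which is odd, so the graph is not bipartite.

No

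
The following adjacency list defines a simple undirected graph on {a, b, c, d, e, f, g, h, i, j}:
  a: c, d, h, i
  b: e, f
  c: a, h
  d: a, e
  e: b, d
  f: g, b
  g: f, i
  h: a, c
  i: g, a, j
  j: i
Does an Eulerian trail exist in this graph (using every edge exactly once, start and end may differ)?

Degrees: a:4, b:2, c:2, d:2, e:2, f:2, g:2, h:2, i:3, j:1
Odd-degree vertices: i, j (2 total).
With 2 odd-degree vertices and all edges in one connected piece, an Eulerian trail exists (from i to j).

Yes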